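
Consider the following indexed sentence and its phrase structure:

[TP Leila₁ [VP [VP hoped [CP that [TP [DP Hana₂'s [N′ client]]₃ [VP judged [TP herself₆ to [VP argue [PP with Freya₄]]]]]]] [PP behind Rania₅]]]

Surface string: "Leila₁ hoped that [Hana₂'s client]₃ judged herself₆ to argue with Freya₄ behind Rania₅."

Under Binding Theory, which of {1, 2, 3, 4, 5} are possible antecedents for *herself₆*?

*herself* is an anaphor, so Principle A applies: it must be bound in its binding domain.
Binding domain of *herself₆*: the embedded TP, whose subject is [Hana₂'s client]₃.
*Leila₁* c-commands the anaphor but is outside its binding domain → cannot satisfy Principle A.
*Hana₂* does not c-command the anaphor → cannot bind it.
*[Hana₂'s client]₃* c-commands the anaphor within its binding domain → licit binder.
*Freya₄* does not c-command the anaphor → cannot bind it.
*Rania₅* does not c-command the anaphor → cannot bind it.

{3}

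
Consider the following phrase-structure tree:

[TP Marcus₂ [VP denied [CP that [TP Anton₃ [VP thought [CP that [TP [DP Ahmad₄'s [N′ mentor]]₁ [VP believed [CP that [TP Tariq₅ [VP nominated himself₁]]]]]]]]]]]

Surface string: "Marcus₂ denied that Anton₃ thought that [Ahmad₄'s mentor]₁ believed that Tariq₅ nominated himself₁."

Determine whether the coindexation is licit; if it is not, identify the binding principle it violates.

The two coindexed NPs are *[Ahmad₄'s mentor]₁* and *himself₁*.
*himself₁* is an anaphor. Principle A requires it to be bound within its binding domain — the embedded TP, whose subject is Tariq₅.
Within that domain it is c-commanded by *Tariq₅*, which does not share its index.
*[Ahmad₄'s mentor]₁* does c-command the anaphor, but from outside its binding domain.
The anaphor is unbound in its domain → Principle A violation.

Principle A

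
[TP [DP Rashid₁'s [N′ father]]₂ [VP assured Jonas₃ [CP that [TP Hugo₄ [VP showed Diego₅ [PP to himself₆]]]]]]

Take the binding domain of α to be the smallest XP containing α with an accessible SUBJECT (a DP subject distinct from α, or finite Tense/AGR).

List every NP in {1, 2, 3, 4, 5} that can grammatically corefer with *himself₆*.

*himself* is an anaphor, so Principle A applies: it must be bound in its binding domain.
Binding domain of *himself₆*: the embedded TP, whose subject is Hugo₄.
*Rashid₁* does not c-command the anaphor → cannot bind it.
*[Rashid₁'s father]₂* c-commands the anaphor but is outside its binding domain → cannot satisfy Principle A.
*Jonas₃* c-commands the anaphor but is outside its binding domain → cannot satisfy Principle A.
*Hugo₄* c-commands the anaphor within its binding domain → licit binder.
*Diego₅* c-commands the anaphor within its binding domain → licit binder.

{4, 5}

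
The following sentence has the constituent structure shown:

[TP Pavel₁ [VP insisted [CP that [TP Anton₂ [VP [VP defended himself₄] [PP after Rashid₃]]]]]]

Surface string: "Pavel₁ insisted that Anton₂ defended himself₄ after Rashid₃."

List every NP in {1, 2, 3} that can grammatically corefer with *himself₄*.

{2}

*himself* is an anaphor, so Principle A applies: it must be bound in its binding domain.
Binding domain of *himself₄*: the embedded TP, whose subject is Anton₂.
*Pavel₁* c-commands the anaphor but is outside its binding domain → cannot satisfy Principle A.
*Anton₂* c-commands the anaphor within its binding domain → licit binder.
*Rashid₃* does not c-command the anaphor → cannot bind it.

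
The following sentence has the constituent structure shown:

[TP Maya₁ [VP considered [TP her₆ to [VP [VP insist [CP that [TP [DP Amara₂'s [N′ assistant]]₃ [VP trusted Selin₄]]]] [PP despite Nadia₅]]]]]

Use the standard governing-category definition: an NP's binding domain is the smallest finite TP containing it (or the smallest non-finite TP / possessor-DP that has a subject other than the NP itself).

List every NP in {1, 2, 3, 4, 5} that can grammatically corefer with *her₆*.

none

*her* is a pronoun, so Principle B applies: it must be free in its binding domain.
Binding domain of *her₆*: the matrix TP, whose subject is Maya₁.
*Maya₁* c-commands the pronoun within its binding domain → coindexation would violate Principle B.
*Amara₂*: the pronoun c-commands this R-expression → coindexation would violate Principle C on *Amara₂*.
*[Amara₂'s assistant]₃*: the pronoun c-commands this R-expression → coindexation would violate Principle C on *[Amara₂'s assistant]₃*.
*Selin₄*: the pronoun c-commands this R-expression → coindexation would violate Principle C on *Selin₄*.
*Nadia₅*: the pronoun c-commands this R-expression → coindexation would violate Principle C on *Nadia₅*.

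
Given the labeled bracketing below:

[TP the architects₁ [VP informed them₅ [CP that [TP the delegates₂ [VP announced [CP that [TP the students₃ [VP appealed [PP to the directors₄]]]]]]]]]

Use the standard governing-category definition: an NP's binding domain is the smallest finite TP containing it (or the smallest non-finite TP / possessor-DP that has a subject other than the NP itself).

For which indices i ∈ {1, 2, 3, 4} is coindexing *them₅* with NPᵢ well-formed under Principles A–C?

none

*them* is a pronoun, so Principle B applies: it must be free in its binding domain.
Binding domain of *them₅*: the matrix TP, whose subject is the architects₁.
*the architects₁* c-commands the pronoun within its binding domain → coindexation would violate Principle B.
*the delegates₂*: the pronoun c-commands this R-expression → coindexation would violate Principle C on *the delegates₂*.
*the students₃*: the pronoun c-commands this R-expression → coindexation would violate Principle C on *the students₃*.
*the directors₄*: the pronoun c-commands this R-expression → coindexation would violate Principle C on *the directors₄*.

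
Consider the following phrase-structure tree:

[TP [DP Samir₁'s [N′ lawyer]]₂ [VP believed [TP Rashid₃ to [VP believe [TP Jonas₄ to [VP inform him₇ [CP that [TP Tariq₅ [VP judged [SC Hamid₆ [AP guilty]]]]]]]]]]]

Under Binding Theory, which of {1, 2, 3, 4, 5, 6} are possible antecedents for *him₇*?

{1, 2, 3}

*him* is a pronoun, so Principle B applies: it must be free in its binding domain.
Binding domain of *him₇*: the embedded TP, whose subject is Jonas₄.
*Samir₁* and the pronoun do not c-command one another → neither Principle B nor Principle C is at stake; coindexation permitted.
*[Samir₁'s lawyer]₂* c-commands the pronoun but from outside its binding domain, and is not c-commanded by it → coindexation permitted.
*Rashid₃* c-commands the pronoun but from outside its binding domain, and is not c-commanded by it → coindexation permitted.
*Jonas₄* c-commands the pronoun within its binding domain → coindexation would violate Principle B.
*Tariq₅*: the pronoun c-commands this R-expression → coindexation would violate Principle C on *Tariq₅*.
*Hamid₆*: the pronoun c-commands this R-expression → coindexation would violate Principle C on *Hamid₆*.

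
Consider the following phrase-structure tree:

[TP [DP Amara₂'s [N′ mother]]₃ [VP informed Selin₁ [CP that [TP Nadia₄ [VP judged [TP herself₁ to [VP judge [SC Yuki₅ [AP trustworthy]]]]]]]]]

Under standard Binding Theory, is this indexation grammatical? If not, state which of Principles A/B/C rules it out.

Principle A

The two coindexed NPs are *Selin₁* and *herself₁*.
*herself₁* is an anaphor. Principle A requires it to be bound within its binding domain — the embedded TP, whose subject is Nadia₄.
Within that domain it is c-commanded by *Nadia₄*, which does not share its index.
*Selin₁* does c-command the anaphor, but from outside its binding domain.
The anaphor is unbound in its domain → Principle A violation.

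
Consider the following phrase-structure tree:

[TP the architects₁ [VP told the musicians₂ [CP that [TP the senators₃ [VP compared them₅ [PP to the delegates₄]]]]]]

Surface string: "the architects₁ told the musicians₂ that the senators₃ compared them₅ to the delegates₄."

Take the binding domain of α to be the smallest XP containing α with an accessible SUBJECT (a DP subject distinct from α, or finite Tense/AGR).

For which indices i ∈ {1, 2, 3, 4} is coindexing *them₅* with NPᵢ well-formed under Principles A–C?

{1, 2}

*them* is a pronoun, so Principle B applies: it must be free in its binding domain.
Binding domain of *them₅*: the embedded TP, whose subject is the senators₃.
*the architects₁* c-commands the pronoun but from outside its binding domain, and is not c-commanded by it → coindexation permitted.
*the musicians₂* c-commands the pronoun but from outside its binding domain, and is not c-commanded by it → coindexation permitted.
*the senators₃* c-commands the pronoun within its binding domain → coindexation would violate Principle B.
*the delegates₄*: the pronoun c-commands this R-expression → coindexation would violate Principle C on *the delegates₄*.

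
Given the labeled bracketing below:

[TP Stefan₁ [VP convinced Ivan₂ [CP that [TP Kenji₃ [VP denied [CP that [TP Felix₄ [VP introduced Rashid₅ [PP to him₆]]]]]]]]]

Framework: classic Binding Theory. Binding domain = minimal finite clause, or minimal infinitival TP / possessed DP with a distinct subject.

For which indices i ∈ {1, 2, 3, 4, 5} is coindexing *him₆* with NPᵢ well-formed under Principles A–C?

{1, 2, 3}

*him* is a pronoun, so Principle B applies: it must be free in its binding domain.
Binding domain of *him₆*: the embedded TP, whose subject is Felix₄.
*Stefan₁* c-commands the pronoun but from outside its binding domain, and is not c-commanded by it → coindexation permitted.
*Ivan₂* c-commands the pronoun but from outside its binding domain, and is not c-commanded by it → coindexation permitted.
*Kenji₃* c-commands the pronoun but from outside its binding domain, and is not c-commanded by it → coindexation permitted.
*Felix₄* c-commands the pronoun within its binding domain → coindexation would violate Principle B.
*Rashid₅* c-commands the pronoun within its binding domain → coindexation would violate Principle B.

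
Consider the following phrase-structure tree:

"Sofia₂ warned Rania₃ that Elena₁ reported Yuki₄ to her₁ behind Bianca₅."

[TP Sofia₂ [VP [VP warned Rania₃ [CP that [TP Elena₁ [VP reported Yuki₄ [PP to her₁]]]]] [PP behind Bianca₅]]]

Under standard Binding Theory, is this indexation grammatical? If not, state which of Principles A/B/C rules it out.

The two coindexed NPs are *Elena₁* and *her₁*.
*her₁* is a pronoun. Its binding domain is the embedded TP, whose subject is Elena₁.
*Elena₁* c-commands it within that domain and carries the same index.
The pronoun is locally bound → Principle B violation.

Principle B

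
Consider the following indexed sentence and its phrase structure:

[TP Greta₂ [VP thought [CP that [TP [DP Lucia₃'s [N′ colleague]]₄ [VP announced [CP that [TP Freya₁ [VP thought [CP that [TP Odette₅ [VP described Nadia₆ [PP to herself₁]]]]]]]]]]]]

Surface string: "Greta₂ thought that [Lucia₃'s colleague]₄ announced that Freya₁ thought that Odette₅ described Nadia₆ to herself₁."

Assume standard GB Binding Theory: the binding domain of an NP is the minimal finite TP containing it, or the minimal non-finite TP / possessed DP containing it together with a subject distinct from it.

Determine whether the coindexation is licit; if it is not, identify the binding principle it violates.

The two coindexed NPs are *Freya₁* and *herself₁*.
*herself₁* is an anaphor. Principle A requires it to be bound within its binding domain — the embedded TP, whose subject is Odette₅.
Within that domain it is c-commanded by *Odette₅*, *Nadia₆*, none of which share its index.
*Freya₁* does c-command the anaphor, but from outside its binding domain.
The anaphor is unbound in its domain → Principle A violation.

Principle A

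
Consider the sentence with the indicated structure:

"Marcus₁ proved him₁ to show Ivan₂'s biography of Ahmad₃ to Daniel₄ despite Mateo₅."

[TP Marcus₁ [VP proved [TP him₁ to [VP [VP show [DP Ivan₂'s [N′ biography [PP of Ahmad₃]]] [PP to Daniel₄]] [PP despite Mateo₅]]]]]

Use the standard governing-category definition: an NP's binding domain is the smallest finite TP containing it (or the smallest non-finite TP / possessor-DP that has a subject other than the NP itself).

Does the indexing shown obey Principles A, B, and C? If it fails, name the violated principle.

Principle B

The two coindexed NPs are *Marcus₁* and *him₁*.
*him₁* is a pronoun. Its binding domain is the matrix TP, whose subject is Marcus₁.
*Marcus₁* c-commands it within that domain and carries the same index.
The pronoun is locally bound → Principle B violation.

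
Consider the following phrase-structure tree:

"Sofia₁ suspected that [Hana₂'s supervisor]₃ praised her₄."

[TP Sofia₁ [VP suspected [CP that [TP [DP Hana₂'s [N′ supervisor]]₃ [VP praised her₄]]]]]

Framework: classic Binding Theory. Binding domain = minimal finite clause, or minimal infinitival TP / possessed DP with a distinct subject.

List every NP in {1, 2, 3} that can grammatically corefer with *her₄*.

{1, 2}

*her* is a pronoun, so Principle B applies: it must be free in its binding domain.
Binding domain of *her₄*: the embedded TP, whose subject is [Hana₂'s supervisor]₃.
*Sofia₁* c-commands the pronoun but from outside its binding domain, and is not c-commanded by it → coindexation permitted.
*Hana₂* and the pronoun do not c-command one another → neither Principle B nor Principle C is at stake; coindexation permitted.
*[Hana₂'s supervisor]₃* c-commands the pronoun within its binding domain → coindexation would violate Principle B.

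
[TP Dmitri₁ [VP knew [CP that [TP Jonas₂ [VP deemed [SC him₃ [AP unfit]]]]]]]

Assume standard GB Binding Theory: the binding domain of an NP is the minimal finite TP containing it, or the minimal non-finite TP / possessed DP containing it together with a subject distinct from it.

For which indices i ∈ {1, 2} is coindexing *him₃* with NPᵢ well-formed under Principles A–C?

*him* is a pronoun, so Principle B applies: it must be free in its binding domain.
Binding domain of *him₃*: the embedded TP, whose subject is Jonas₂.
*Dmitri₁* c-commands the pronoun but from outside its binding domain, and is not c-commanded by it → coindexation permitted.
*Jonas₂* c-commands the pronoun within its binding domain → coindexation would violate Principle B.

{1}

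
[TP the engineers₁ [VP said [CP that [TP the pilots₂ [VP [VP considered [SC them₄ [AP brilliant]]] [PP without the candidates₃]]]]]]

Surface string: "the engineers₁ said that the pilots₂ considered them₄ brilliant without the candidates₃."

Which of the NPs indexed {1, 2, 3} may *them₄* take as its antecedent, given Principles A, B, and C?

{1, 3}

*them* is a pronoun, so Principle B applies: it must be free in its binding domain.
Binding domain of *them₄*: the embedded TP, whose subject is the pilots₂.
*the engineers₁* c-commands the pronoun but from outside its binding domain, and is not c-commanded by it → coindexation permitted.
*the pilots₂* c-commands the pronoun within its binding domain → coindexation would violate Principle B.
*the candidates₃* and the pronoun do not c-command one another → neither Principle B nor Principle C is at stake; coindexation permitted.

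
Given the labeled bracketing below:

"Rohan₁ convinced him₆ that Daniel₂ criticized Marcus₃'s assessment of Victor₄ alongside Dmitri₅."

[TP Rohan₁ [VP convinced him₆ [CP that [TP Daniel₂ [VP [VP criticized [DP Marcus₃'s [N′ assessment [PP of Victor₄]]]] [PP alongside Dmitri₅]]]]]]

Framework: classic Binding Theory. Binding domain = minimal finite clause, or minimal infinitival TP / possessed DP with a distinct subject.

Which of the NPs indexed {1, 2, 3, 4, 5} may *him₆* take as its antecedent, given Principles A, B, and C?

*him* is a pronoun, so Principle B applies: it must be free in its binding domain.
Binding domain of *him₆*: the matrix TP, whose subject is Rohan₁.
*Rohan₁* c-commands the pronoun within its binding domain → coindexation would violate Principle B.
*Daniel₂*: the pronoun c-commands this R-expression → coindexation would violate Principle C on *Daniel₂*.
*Marcus₃*: the pronoun c-commands this R-expression → coindexation would violate Principle C on *Marcus₃*.
*Victor₄*: the pronoun c-commands this R-expression → coindexation would violate Principle C on *Victor₄*.
*Dmitri₅*: the pronoun c-commands this R-expression → coindexation would violate Principle C on *Dmitri₅*.

none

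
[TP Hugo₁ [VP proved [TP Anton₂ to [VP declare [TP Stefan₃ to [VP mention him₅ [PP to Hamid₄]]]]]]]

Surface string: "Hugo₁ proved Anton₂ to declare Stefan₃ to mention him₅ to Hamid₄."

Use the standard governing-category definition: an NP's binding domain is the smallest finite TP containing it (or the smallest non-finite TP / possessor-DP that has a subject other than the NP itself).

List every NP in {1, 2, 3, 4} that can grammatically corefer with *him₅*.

{1, 2}

*him* is a pronoun, so Principle B applies: it must be free in its binding domain.
Binding domain of *him₅*: the embedded TP, whose subject is Stefan₃.
*Hugo₁* c-commands the pronoun but from outside its binding domain, and is not c-commanded by it → coindexation permitted.
*Anton₂* c-commands the pronoun but from outside its binding domain, and is not c-commanded by it → coindexation permitted.
*Stefan₃* c-commands the pronoun within its binding domain → coindexation would violate Principle B.
*Hamid₄*: the pronoun c-commands this R-expression → coindexation would violate Principle C on *Hamid₄*.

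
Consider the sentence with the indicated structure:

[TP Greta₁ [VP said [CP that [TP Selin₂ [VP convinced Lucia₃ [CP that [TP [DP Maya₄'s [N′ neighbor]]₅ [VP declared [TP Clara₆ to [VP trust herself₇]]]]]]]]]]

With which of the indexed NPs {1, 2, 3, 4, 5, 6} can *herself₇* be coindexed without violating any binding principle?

*herself* is an anaphor, so Principle A applies: it must be bound in its binding domain.
Binding domain of *herself₇*: the embedded TP, whose subject is Clara₆.
*Greta₁* c-commands the anaphor but is outside its binding domain → cannot satisfy Principle A.
*Selin₂* c-commands the anaphor but is outside its binding domain → cannot satisfy Principle A.
*Lucia₃* c-commands the anaphor but is outside its binding domain → cannot satisfy Principle A.
*Maya₄* does not c-command the anaphor → cannot bind it.
*[Maya₄'s neighbor]₅* c-commands the anaphor but is outside its binding domain → cannot satisfy Principle A.
*Clara₆* c-commands the anaphor within its binding domain → licit binder.

{6}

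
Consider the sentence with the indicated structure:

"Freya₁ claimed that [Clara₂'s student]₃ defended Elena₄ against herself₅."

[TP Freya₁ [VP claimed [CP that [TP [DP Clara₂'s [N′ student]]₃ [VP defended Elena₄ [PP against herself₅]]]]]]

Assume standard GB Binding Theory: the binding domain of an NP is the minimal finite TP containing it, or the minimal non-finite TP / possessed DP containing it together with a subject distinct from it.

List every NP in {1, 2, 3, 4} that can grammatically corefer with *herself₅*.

{3, 4}

*herself* is an anaphor, so Principle A applies: it must be bound in its binding domain.
Binding domain of *herself₅*: the embedded TP, whose subject is [Clara₂'s student]₃.
*Freya₁* c-commands the anaphor but is outside its binding domain → cannot satisfy Principle A.
*Clara₂* does not c-command the anaphor → cannot bind it.
*[Clara₂'s student]₃* c-commands the anaphor within its binding domain → licit binder.
*Elena₄* c-commands the anaphor within its binding domain → licit binder.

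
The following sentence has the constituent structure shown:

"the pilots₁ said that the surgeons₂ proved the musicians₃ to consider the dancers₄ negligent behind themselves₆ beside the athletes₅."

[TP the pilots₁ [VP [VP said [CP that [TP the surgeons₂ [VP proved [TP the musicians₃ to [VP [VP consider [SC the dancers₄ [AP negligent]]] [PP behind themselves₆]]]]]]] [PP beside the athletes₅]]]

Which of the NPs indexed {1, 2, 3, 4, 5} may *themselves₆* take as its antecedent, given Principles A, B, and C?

*themselves* is an anaphor, so Principle A applies: it must be bound in its binding domain.
Binding domain of *themselves₆*: the embedded TP, whose subject is the musicians₃.
*the pilots₁* c-commands the anaphor but is outside its binding domain → cannot satisfy Principle A.
*the surgeons₂* c-commands the anaphor but is outside its binding domain → cannot satisfy Principle A.
*the musicians₃* c-commands the anaphor within its binding domain → licit binder.
*the dancers₄* does not c-command the anaphor → cannot bind it.
*the athletes₅* does not c-command the anaphor → cannot bind it.

{3}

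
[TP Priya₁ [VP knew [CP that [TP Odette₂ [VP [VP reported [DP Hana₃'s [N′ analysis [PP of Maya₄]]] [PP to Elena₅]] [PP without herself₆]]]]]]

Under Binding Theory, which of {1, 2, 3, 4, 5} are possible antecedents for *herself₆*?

{2}

*herself* is an anaphor, so Principle A applies: it must be bound in its binding domain.
Binding domain of *herself₆*: the embedded TP, whose subject is Odette₂.
*Priya₁* c-commands the anaphor but is outside its binding domain → cannot satisfy Principle A.
*Odette₂* c-commands the anaphor within its binding domain → licit binder.
*Hana₃* does not c-command the anaphor → cannot bind it.
*Maya₄* does not c-command the anaphor → cannot bind it.
*Elena₅* does not c-command the anaphor → cannot bind it.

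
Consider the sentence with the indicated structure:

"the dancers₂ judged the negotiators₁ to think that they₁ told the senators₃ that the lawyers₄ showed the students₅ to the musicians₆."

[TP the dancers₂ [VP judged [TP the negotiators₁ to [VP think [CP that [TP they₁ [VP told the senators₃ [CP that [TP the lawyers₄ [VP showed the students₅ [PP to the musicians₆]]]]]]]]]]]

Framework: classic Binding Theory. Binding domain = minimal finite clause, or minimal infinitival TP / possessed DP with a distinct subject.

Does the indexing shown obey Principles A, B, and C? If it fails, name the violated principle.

The two coindexed NPs are *the negotiators₁* and *they₁*.
*they₁* is a pronoun; nothing c-commands it within its binding domain (the embedded TP.), so Principle B holds trivially.
*the negotiators₁* is an R-expression; *they₁* does not c-command it, and no other NP shares its index, so Principle C is satisfied.
All principles are respected.

grammatical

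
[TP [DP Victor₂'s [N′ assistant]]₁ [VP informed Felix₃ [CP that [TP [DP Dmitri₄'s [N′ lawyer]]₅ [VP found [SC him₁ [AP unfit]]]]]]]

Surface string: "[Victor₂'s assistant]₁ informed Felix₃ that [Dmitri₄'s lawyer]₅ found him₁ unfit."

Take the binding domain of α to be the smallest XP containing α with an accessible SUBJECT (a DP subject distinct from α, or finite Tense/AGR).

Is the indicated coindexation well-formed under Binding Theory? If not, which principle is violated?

grammatical

The two coindexed NPs are *[Victor₂'s assistant]₁* and *him₁*.
*him₁* is a pronoun; its binding domain is the embedded TP, whose subject is [Dmitri₄'s lawyer]₅. Within that domain it is c-commanded only by *[Dmitri₄'s lawyer]₅*, which carries a different index — the pronoun is free locally, so Principle B holds.
*[Victor₂'s assistant]₁* is an R-expression; *him₁* does not c-command it, and no other NP shares its index, so Principle C is satisfied.
All principles are respected.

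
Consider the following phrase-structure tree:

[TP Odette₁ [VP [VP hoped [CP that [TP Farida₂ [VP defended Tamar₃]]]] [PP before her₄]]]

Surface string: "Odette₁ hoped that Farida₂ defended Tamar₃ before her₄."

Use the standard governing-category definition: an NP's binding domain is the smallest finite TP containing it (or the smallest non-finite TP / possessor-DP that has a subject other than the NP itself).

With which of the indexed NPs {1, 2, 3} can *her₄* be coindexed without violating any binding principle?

{2, 3}

*her* is a pronoun, so Principle B applies: it must be free in its binding domain.
Binding domain of *her₄*: the matrix TP, whose subject is Odette₁.
*Odette₁* c-commands the pronoun within its binding domain → coindexation would violate Principle B.
*Farida₂* and the pronoun do not c-command one another → neither Principle B nor Principle C is at stake; coindexation permitted.
*Tamar₃* and the pronoun do not c-command one another → neither Principle B nor Principle C is at stake; coindexation permitted.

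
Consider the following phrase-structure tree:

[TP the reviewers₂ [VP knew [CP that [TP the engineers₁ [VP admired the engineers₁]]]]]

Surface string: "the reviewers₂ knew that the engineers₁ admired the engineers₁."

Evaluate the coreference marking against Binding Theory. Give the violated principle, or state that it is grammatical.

The two coindexed NPs are *the engineers₁* (the lower occurrence) and *the engineers₁* (the higher occurrence).
*the engineers₁* (the lower occurrence) is an R-expression. Principle C requires it to be free everywhere.
*the engineers₁* (the higher occurrence) c-commands it and carries the same index.
The R-expression is bound → Principle C violation.

Principle C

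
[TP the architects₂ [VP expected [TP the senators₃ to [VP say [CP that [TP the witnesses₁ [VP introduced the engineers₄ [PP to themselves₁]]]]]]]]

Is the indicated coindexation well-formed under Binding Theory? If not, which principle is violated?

grammatical

The two coindexed NPs are *the witnesses₁* and *themselves₁*.
*themselves₁* is an anaphor; its binding domain is the embedded TP, whose subject is the witnesses₁. *the witnesses₁* c-commands it within that domain and shares its index, so Principle A is satisfied.
*the witnesses₁* is an R-expression; *themselves₁* does not c-command it, and no other NP shares its index, so Principle C is satisfied.
All principles are respected.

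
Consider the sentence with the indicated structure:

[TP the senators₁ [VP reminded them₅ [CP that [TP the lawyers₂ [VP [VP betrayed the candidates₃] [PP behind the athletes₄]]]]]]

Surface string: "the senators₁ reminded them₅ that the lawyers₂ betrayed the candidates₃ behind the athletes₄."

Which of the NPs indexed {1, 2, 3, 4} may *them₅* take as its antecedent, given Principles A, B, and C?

*them* is a pronoun, so Principle B applies: it must be free in its binding domain.
Binding domain of *them₅*: the matrix TP, whose subject is the senators₁.
*the senators₁* c-commands the pronoun within its binding domain → coindexation would violate Principle B.
*the lawyers₂*: the pronoun c-commands this R-expression → coindexation would violate Principle C on *the lawyers₂*.
*the candidates₃*: the pronoun c-commands this R-expression → coindexation would violate Principle C on *the candidates₃*.
*the athletes₄*: the pronoun c-commands this R-expression → coindexation would violate Principle C on *the athletes₄*.

none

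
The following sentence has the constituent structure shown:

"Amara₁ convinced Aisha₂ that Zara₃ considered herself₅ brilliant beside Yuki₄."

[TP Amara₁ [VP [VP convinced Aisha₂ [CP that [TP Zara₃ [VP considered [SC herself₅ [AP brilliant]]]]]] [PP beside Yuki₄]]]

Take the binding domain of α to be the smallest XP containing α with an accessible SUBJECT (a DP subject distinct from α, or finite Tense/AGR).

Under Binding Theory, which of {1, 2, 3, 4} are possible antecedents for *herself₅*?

{3}

*herself* is an anaphor, so Principle A applies: it must be bound in its binding domain.
Binding domain of *herself₅*: the embedded TP, whose subject is Zara₃.
*Amara₁* c-commands the anaphor but is outside its binding domain → cannot satisfy Principle A.
*Aisha₂* c-commands the anaphor but is outside its binding domain → cannot satisfy Principle A.
*Zara₃* c-commands the anaphor within its binding domain → licit binder.
*Yuki₄* does not c-command the anaphor → cannot bind it.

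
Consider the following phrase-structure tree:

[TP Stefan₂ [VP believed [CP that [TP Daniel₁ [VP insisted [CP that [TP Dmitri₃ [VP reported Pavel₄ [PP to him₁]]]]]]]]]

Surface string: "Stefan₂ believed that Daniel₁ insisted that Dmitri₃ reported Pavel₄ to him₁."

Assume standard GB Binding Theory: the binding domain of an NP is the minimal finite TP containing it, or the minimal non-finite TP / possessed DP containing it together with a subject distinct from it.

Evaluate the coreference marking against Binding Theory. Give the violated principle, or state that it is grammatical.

grammatical

The two coindexed NPs are *Daniel₁* and *him₁*.
*him₁* is a pronoun; its binding domain is the embedded TP, whose subject is Dmitri₃. Within that domain it is c-commanded only by *Dmitri₃*, *Pavel₄*, which carry a different index — the pronoun is free locally, so Principle B holds.
*Daniel₁* is an R-expression; *him₁* does not c-command it, and no other NP shares its index, so Principle C is satisfied.
All principles are respected.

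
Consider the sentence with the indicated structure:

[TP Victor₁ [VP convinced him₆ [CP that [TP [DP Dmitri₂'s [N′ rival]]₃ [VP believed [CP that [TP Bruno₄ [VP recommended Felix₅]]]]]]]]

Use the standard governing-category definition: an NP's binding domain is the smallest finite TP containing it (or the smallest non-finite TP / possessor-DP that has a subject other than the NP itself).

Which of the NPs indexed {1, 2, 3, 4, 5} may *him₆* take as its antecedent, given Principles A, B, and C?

*him* is a pronoun, so Principle B applies: it must be free in its binding domain.
Binding domain of *him₆*: the matrix TP, whose subject is Victor₁.
*Victor₁* c-commands the pronoun within its binding domain → coindexation would violate Principle B.
*Dmitri₂*: the pronoun c-commands this R-expression → coindexation would violate Principle C on *Dmitri₂*.
*[Dmitri₂'s rival]₃*: the pronoun c-commands this R-expression → coindexation would violate Principle C on *[Dmitri₂'s rival]₃*.
*Bruno₄*: the pronoun c-commands this R-expression → coindexation would violate Principle C on *Bruno₄*.
*Felix₅*: the pronoun c-commands this R-expression → coindexation would violate Principle C on *Felix₅*.

none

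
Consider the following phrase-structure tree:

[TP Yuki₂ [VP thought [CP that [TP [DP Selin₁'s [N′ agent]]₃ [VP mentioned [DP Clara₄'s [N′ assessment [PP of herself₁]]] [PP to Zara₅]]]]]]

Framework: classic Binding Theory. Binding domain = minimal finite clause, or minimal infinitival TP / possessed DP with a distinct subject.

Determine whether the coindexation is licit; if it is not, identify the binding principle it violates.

The two coindexed NPs are *Selin₁* and *herself₁*.
*herself₁* is an anaphor. Principle A requires it to be bound within its binding domain — the possessed DP, whose subject is Clara₄.
Within that domain it is c-commanded by *Clara₄*, which does not share its index.
*Selin₁* does not c-command the anaphor at all.
The anaphor is unbound in its domain → Principle A violation.

Principle A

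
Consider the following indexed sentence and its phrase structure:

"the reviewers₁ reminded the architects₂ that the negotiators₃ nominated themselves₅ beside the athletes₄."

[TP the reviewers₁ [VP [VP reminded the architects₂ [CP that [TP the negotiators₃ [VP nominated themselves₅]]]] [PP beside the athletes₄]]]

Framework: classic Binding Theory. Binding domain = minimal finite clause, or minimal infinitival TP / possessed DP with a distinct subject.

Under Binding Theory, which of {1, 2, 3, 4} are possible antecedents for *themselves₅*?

*themselves* is an anaphor, so Principle A applies: it must be bound in its binding domain.
Binding domain of *themselves₅*: the embedded TP, whose subject is the negotiators₃.
*the reviewers₁* c-commands the anaphor but is outside its binding domain → cannot satisfy Principle A.
*the architects₂* c-commands the anaphor but is outside its binding domain → cannot satisfy Principle A.
*the negotiators₃* c-commands the anaphor within its binding domain → licit binder.
*the athletes₄* does not c-command the anaphor → cannot bind it.

{3}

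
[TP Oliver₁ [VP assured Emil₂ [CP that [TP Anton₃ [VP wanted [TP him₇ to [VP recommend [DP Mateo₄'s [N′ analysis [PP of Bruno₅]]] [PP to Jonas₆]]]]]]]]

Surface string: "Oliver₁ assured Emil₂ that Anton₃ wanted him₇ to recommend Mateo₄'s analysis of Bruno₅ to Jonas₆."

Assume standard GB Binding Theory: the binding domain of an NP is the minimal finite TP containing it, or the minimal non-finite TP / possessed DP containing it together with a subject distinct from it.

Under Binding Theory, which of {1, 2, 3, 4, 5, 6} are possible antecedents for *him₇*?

{1, 2}

*him* is a pronoun, so Principle B applies: it must be free in its binding domain.
Binding domain of *him₇*: the embedded TP, whose subject is Anton₃.
*Oliver₁* c-commands the pronoun but from outside its binding domain, and is not c-commanded by it → coindexation permitted.
*Emil₂* c-commands the pronoun but from outside its binding domain, and is not c-commanded by it → coindexation permitted.
*Anton₃* c-commands the pronoun within its binding domain → coindexation would violate Principle B.
*Mateo₄*: the pronoun c-commands this R-expression → coindexation would violate Principle C on *Mateo₄*.
*Bruno₅*: the pronoun c-commands this R-expression → coindexation would violate Principle C on *Bruno₅*.
*Jonas₆*: the pronoun c-commands this R-expression → coindexation would violate Principle C on *Jonas₆*.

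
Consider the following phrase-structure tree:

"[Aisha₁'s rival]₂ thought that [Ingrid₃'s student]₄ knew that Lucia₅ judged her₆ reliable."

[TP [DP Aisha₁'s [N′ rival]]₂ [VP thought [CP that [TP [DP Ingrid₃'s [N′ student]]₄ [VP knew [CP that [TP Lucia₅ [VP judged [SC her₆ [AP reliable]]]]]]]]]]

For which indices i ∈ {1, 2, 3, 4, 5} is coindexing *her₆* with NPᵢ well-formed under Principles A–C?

{1, 2, 3, 4}

*her* is a pronoun, so Principle B applies: it must be free in its binding domain.
Binding domain of *her₆*: the embedded TP, whose subject is Lucia₅.
*Aisha₁* and the pronoun do not c-command one another → neither Principle B nor Principle C is at stake; coindexation permitted.
*[Aisha₁'s rival]₂* c-commands the pronoun but from outside its binding domain, and is not c-commanded by it → coindexation permitted.
*Ingrid₃* and the pronoun do not c-command one another → neither Principle B nor Principle C is at stake; coindexation permitted.
*[Ingrid₃'s student]₄* c-commands the pronoun but from outside its binding domain, and is not c-commanded by it → coindexation permitted.
*Lucia₅* c-commands the pronoun within its binding domain → coindexation would violate Principle B.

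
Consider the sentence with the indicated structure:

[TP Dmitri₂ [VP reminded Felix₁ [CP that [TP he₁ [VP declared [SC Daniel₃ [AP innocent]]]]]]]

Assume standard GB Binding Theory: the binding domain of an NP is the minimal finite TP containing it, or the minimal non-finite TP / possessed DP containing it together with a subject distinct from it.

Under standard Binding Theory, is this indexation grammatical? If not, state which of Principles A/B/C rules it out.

The two coindexed NPs are *Felix₁* and *he₁*.
*he₁* is a pronoun; nothing c-commands it within its binding domain (the embedded TP.), so Principle B holds trivially.
*Felix₁* is an R-expression; *he₁* does not c-command it, and no other NP shares its index, so Principle C is satisfied.
All principles are respected.

grammatical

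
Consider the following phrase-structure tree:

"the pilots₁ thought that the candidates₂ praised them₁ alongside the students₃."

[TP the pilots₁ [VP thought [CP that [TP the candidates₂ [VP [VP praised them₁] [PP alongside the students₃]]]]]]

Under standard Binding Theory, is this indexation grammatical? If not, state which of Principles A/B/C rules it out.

grammatical

The two coindexed NPs are *the pilots₁* and *them₁*.
*them₁* is a pronoun; its binding domain is the embedded TP, whose subject is the candidates₂. Within that domain it is c-commanded only by *the candidates₂*, which carries a different index — the pronoun is free locally, so Principle B holds.
*the pilots₁* is an R-expression; *them₁* does not c-command it, and no other NP shares its index, so Principle C is satisfied.
All principles are respected.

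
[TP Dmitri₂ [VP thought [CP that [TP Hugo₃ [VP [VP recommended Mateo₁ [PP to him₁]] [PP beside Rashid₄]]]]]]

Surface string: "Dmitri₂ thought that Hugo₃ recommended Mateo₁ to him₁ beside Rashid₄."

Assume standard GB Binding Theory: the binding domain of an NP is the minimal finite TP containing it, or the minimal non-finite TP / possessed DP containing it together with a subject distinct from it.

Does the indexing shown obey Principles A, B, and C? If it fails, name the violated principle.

Principle B

The two coindexed NPs are *Mateo₁* and *him₁*.
*him₁* is a pronoun. Its binding domain is the embedded TP, whose subject is Hugo₃.
*Mateo₁* c-commands it within that domain and carries the same index.
The pronoun is locally bound → Principle B violation.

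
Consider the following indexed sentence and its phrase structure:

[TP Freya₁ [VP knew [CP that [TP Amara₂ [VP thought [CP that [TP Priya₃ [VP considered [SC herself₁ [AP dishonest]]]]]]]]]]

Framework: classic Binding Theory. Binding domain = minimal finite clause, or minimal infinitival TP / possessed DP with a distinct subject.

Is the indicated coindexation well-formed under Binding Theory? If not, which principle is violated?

Principle A

The two coindexed NPs are *Freya₁* and *herself₁*.
*herself₁* is an anaphor. Principle A requires it to be bound within its binding domain — the embedded TP, whose subject is Priya₃.
Within that domain it is c-commanded by *Priya₃*, which does not share its index.
*Freya₁* does c-command the anaphor, but from outside its binding domain.
The anaphor is unbound in its domain → Principle A violation.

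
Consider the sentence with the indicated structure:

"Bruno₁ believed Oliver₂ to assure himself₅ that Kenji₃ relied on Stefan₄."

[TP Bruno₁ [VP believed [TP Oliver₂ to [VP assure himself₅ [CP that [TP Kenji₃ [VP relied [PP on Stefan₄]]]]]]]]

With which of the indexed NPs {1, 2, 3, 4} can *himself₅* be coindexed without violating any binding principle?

*himself* is an anaphor, so Principle A applies: it must be bound in its binding domain.
Binding domain of *himself₅*: the embedded TP, whose subject is Oliver₂.
*Bruno₁* c-commands the anaphor but is outside its binding domain → cannot satisfy Principle A.
*Oliver₂* c-commands the anaphor within its binding domain → licit binder.
*Kenji₃* does not c-command the anaphor → cannot bind it.
*Stefan₄* does not c-command the anaphor → cannot bind it.

{2}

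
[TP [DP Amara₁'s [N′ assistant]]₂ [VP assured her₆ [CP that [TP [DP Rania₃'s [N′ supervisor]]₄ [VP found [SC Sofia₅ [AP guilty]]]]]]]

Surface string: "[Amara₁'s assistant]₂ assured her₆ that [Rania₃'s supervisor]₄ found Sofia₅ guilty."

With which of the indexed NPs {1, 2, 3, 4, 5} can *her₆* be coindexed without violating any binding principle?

{1}

*her* is a pronoun, so Principle B applies: it must be free in its binding domain.
Binding domain of *her₆*: the matrix TP, whose subject is [Amara₁'s assistant]₂.
*Amara₁* and the pronoun do not c-command one another → neither Principle B nor Principle C is at stake; coindexation permitted.
*[Amara₁'s assistant]₂* c-commands the pronoun within its binding domain → coindexation would violate Principle B.
*Rania₃*: the pronoun c-commands this R-expression → coindexation would violate Principle C on *Rania₃*.
*[Rania₃'s supervisor]₄*: the pronoun c-commands this R-expression → coindexation would violate Principle C on *[Rania₃'s supervisor]₄*.
*Sofia₅*: the pronoun c-commands this R-expression → coindexation would violate Principle C on *Sofia₅*.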